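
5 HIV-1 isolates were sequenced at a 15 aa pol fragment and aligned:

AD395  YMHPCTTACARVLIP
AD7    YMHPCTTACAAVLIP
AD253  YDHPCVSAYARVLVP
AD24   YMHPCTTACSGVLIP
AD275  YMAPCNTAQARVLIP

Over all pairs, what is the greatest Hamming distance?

Pairwise Hamming distances:
  AD395 vs AD7: 1
  AD395 vs AD253: 5
  AD395 vs AD24: 2
  AD395 vs AD275: 3
  AD7 vs AD253: 6
  AD7 vs AD24: 2
  AD7 vs AD275: 4
  AD253 vs AD24: 7
  AD253 vs AD275: 6
  AD24 vs AD275: 5
The largest is 7, between AD253 and AD24.

7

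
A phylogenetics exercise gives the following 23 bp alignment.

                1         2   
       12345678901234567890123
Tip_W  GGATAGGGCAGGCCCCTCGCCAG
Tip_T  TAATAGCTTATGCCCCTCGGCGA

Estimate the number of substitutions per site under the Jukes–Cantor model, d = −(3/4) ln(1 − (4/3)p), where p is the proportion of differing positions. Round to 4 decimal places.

0.5532

The sequences differ at positions 1 (G/T), 2 (G/A), 7 (G/C), 8 (G/T), 9 (C/T), 11 (G/T), 20 (C/G), 22 (A/G), 23 (G/A).
p = 9/23 = 0.391304.
d = −0.75 · ln(1 − (4/3)·0.391304) = −0.75 · ln(0.478261) = −0.75 · (-0.737599) = 0.5532.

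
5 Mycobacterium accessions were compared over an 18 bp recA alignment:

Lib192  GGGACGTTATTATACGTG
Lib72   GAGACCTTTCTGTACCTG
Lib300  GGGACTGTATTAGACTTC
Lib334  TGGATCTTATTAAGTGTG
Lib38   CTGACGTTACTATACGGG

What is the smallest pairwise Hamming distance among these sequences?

4

Pairwise Hamming distances:
  Lib192 vs Lib72: 6
  Lib192 vs Lib300: 5
  Lib192 vs Lib334: 6
  Lib192 vs Lib38: 4
  Lib72 vs Lib300: 9
  Lib72 vs Lib334: 10
  Lib72 vs Lib38: 7
  Lib300 vs Lib334: 9
  Lib300 vs Lib38: 9
  Lib334 vs Lib38: 9
The smallest is 4, between Lib192 and Lib38.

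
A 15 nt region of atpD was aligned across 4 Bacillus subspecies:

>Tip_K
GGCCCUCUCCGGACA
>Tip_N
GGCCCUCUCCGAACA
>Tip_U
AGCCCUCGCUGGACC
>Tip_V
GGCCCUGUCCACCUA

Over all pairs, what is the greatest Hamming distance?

Pairwise Hamming distances:
  Tip_K vs Tip_N: 1
  Tip_K vs Tip_U: 4
  Tip_K vs Tip_V: 5
  Tip_N vs Tip_U: 5
  Tip_N vs Tip_V: 5
  Tip_U vs Tip_V: 9
The largest is 9, between Tip_U and Tip_V.

9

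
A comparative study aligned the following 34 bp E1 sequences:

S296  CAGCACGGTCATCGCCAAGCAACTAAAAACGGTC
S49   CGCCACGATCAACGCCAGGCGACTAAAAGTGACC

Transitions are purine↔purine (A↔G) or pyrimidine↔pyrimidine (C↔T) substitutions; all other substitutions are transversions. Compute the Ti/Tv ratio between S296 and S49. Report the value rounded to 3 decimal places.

Differing sites — 2:A/G (Ti); 3:G/C (Tv); 8:G/A (Ti); 12:T/A (Tv); 18:A/G (Ti); 21:A/G (Ti); 29:A/G (Ti); 30:C/T (Ti); 32:G/A (Ti); 33:T/C (Ti).
Of the 10 differences, 8 transitions and 2 transversions, so Ti/Tv = 8/2 = 4.000.

4.000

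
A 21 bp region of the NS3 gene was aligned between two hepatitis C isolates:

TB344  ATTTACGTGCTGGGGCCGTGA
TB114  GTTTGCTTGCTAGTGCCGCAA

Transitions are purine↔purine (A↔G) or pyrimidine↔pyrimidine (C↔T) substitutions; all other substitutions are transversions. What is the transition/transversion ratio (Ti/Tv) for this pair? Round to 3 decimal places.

2.500

Mismatches occur at site 1 (A→G, transition), site 5 (A→G, transition), site 7 (G→T, transversion), site 12 (G→A, transition), site 14 (G→T, transversion), site 19 (T→C, transition), site 20 (G→A, transition).
Of the 7 differences, 5 transitions and 2 transversions, so Ti/Tv = 5/2 = 2.500.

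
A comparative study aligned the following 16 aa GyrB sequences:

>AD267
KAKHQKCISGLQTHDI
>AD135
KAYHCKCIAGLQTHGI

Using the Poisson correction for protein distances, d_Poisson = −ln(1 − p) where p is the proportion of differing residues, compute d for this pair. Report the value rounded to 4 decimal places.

0.2877

Differing sites — 3:K/Y; 5:Q/C; 9:S/A; 15:D/G.
p = 4/16 = 0.250000.
d = −ln(1 − 0.250000) = −ln(0.750000) = 0.2877.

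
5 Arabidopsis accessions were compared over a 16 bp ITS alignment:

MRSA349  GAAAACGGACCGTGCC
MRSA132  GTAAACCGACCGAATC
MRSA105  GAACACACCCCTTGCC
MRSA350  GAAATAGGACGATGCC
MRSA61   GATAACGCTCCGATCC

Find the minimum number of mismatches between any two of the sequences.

Pairwise Hamming distances:
  MRSA349 vs MRSA132: 5
  MRSA349 vs MRSA105: 5
  MRSA349 vs MRSA350: 4
  MRSA349 vs MRSA61: 5
  MRSA132 vs MRSA105: 9
  MRSA132 vs MRSA350: 9
  MRSA132 vs MRSA61: 7
  MRSA105 vs MRSA350: 8
  MRSA105 vs MRSA61: 7
  MRSA350 vs MRSA61: 9
The smallest is 4, between MRSA349 and MRSA350.

4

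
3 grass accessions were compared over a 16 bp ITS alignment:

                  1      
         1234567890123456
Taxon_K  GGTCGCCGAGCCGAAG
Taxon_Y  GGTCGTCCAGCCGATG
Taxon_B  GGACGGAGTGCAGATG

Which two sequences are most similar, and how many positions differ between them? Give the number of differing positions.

Pairwise Hamming distances:
  Taxon_K vs Taxon_Y: 3
  Taxon_K vs Taxon_B: 6
  Taxon_Y vs Taxon_B: 6
The smallest is 3, between Taxon_K and Taxon_Y.

3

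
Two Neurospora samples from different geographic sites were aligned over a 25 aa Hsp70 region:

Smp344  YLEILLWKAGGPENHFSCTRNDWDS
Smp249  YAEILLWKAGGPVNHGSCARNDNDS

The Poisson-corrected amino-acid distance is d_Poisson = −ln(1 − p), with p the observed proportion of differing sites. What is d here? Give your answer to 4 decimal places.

0.2231

Differing sites — 2:L/A; 13:E/V; 16:F/G; 19:T/A; 23:W/N.
p = 5/25 = 0.200000.
d = −ln(1 − 0.200000) = −ln(0.800000) = 0.2231.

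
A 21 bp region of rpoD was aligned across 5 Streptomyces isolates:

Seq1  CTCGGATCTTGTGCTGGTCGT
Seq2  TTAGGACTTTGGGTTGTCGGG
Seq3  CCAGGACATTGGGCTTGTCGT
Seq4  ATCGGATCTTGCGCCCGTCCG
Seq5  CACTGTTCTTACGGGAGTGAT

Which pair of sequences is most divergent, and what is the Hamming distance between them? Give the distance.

Pairwise Hamming distances:
  Seq1 vs Seq2: 10
  Seq1 vs Seq3: 6
  Seq1 vs Seq4: 6
  Seq1 vs Seq5: 10
  Seq2 vs Seq3: 9
  Seq2 vs Seq4: 12
  Seq2 vs Seq5: 16
  Seq3 vs Seq4: 10
  Seq3 vs Seq5: 13
  Seq4 vs Seq5: 11
The largest is 16, between Seq2 and Seq5.

16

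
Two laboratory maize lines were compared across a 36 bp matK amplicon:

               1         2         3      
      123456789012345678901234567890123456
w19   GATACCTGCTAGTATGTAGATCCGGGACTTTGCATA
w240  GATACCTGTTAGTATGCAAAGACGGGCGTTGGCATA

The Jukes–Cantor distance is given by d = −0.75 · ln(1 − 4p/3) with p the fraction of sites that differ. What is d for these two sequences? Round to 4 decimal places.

Mismatches occur at site 9 (C→T), site 17 (T→C), site 19 (G→A), site 21 (T→G), site 22 (C→A), site 27 (A→C), site 28 (C→G), site 31 (T→G).
p = 8/36 = 0.222222.
d = −0.75 · ln(1 − (4/3)·0.222222) = −0.75 · ln(0.703704) = −0.75 · (-0.351397) = 0.2635.

0.2635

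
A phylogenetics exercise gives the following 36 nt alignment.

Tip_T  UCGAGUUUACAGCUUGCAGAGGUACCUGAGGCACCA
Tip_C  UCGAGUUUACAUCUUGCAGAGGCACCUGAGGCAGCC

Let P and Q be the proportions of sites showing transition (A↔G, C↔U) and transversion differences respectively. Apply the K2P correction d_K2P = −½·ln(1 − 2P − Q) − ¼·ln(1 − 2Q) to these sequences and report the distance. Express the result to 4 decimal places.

The sequences differ at positions 12 (G/U, transversion), 23 (U/C, transition), 34 (C/G, transversion), 36 (A/C, transversion).
Of the 4 differences, 1 transition and 3 transversions over 36 sites: P = 1/36 = 0.027778, Q = 3/36 = 0.083333.
d = −0.5·ln(0.861111) − 0.25·ln(0.833334) = −0.5·(-0.149532) − 0.25·(-0.182321) = 0.1203.

0.1203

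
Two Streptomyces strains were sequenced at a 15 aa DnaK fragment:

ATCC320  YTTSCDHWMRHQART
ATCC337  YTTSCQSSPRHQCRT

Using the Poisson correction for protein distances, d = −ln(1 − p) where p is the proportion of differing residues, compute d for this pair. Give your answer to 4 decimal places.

0.4055

Mismatches occur at site 6 (D→Q), site 7 (H→S), site 8 (W→S), site 9 (M→P), site 13 (A→C).
p = 5/15 = 0.333333.
d = −ln(1 − 0.333333) = −ln(0.666667) = 0.4055.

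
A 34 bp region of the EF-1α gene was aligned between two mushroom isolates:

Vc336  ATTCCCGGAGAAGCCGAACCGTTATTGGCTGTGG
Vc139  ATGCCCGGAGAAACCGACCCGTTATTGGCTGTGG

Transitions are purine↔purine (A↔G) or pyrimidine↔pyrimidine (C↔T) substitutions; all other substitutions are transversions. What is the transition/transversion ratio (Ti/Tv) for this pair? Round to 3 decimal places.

0.500

The sequences differ at positions 3 (T/G, transversion), 13 (G/A, transition), 18 (A/C, transversion).
Of the 3 differences, 1 transition and 2 transversions, so Ti/Tv = 1/2 = 0.500.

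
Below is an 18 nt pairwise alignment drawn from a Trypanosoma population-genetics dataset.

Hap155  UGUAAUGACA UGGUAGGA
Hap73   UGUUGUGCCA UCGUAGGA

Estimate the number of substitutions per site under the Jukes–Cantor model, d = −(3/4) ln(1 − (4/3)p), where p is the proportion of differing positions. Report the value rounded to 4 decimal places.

Differing sites — 4:A/U; 5:A/G; 8:A/C; 12:G/C.
p = 4/18 = 0.222222.
d = −0.75 · ln(1 − (4/3)·0.222222) = −0.75 · ln(0.703704) = −0.75 · (-0.351397) = 0.2635.

0.2635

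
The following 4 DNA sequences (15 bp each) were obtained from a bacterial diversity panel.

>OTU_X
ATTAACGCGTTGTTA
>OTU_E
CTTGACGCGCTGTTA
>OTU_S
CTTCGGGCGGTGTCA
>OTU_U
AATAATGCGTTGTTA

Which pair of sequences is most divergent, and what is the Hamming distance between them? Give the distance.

7

Pairwise Hamming distances:
  OTU_X vs OTU_E: 3
  OTU_X vs OTU_S: 6
  OTU_X vs OTU_U: 2
  OTU_E vs OTU_S: 5
  OTU_E vs OTU_U: 5
  OTU_S vs OTU_U: 7
The largest is 7, between OTU_S and OTU_U.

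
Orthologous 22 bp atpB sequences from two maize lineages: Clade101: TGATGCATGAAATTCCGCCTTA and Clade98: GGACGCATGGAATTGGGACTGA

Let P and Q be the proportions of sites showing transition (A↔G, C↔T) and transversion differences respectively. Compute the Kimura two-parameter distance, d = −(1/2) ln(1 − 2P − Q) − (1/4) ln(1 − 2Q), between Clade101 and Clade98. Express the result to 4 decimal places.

0.4146

The sequences differ at positions 1 (T/G, transversion), 4 (T/C, transition), 10 (A/G, transition), 15 (C/G, transversion), 16 (C/G, transversion), 18 (C/A, transversion), 21 (T/G, transversion).
Of the 7 differences, 2 transitions and 5 transversions over 22 sites: P = 2/22 = 0.090909, Q = 5/22 = 0.227273.
d = −0.5·ln(0.590909) − 0.25·ln(0.545454) = −0.5·(-0.526093) − 0.25·(-0.606137) = 0.4146.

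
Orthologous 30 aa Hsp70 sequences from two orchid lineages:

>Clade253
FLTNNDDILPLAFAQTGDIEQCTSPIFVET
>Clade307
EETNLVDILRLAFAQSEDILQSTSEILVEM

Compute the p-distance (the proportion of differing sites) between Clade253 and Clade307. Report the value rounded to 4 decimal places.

0.4000

Differing sites — 1:F/E; 2:L/E; 5:N/L; 6:D/V; 10:P/R; 16:T/S; 17:G/E; 20:E/L; 22:C/S; 25:P/E; 27:F/L; 30:T/M.
There are 12 differences over 30 sites, so p = 12/30 = 0.4000.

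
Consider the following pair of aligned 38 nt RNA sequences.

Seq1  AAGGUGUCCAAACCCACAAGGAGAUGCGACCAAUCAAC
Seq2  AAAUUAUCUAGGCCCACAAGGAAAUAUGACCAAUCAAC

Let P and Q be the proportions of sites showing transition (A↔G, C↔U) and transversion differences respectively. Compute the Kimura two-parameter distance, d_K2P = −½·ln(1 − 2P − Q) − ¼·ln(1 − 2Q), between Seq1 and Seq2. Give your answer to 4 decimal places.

0.3100

The sequences differ at positions 3 (G/A, transition), 4 (G/U, transversion), 6 (G/A, transition), 9 (C/U, transition), 11 (A/G, transition), 12 (A/G, transition), 23 (G/A, transition), 26 (G/A, transition), 27 (C/U, transition).
Of the 9 differences, 8 transitions and 1 transversion over 38 sites: P = 8/38 = 0.210526, Q = 1/38 = 0.026316.
d = −0.5·ln(0.552632) − 0.25·ln(0.947368) = −0.5·(-0.593063) − 0.25·(-0.054068) = 0.3100.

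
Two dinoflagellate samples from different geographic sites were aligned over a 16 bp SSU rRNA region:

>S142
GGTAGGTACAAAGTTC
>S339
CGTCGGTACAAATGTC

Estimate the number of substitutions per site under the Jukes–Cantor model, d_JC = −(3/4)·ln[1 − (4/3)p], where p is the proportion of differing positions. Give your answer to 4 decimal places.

0.3041

Mismatches occur at site 1 (G↔C), site 4 (A↔C), site 13 (G↔T), site 14 (T↔G).
p = 4/16 = 0.250000.
d = −0.75 · ln(1 − (4/3)·0.250000) = −0.75 · ln(0.666667) = −0.75 · (-0.405465) = 0.3041.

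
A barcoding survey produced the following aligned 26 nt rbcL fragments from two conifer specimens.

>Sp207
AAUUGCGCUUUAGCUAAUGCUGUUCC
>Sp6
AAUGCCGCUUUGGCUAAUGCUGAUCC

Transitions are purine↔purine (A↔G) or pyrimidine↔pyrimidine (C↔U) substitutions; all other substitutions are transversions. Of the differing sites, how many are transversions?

Differing sites — 4:U/G (Tv); 5:G/C (Tv); 12:A/G (Ti); 23:U/A (Tv).
Of the 4 differences, 1 transition and 3 transversions, so the answer is 3.

3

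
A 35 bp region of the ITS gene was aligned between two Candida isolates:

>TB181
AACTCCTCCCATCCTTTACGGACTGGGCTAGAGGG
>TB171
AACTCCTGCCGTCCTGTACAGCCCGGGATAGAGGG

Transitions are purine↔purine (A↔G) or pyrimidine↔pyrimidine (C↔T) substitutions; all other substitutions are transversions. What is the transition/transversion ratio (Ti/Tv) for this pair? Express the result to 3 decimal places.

0.750

Mismatches occur at site 8 (C→G, transversion), site 11 (A→G, transition), site 16 (T→G, transversion), site 20 (G→A, transition), site 22 (A→C, transversion), site 24 (T→C, transition), site 28 (C→A, transversion).
Of the 7 differences, 3 transitions and 4 transversions, so Ti/Tv = 3/4 = 0.750.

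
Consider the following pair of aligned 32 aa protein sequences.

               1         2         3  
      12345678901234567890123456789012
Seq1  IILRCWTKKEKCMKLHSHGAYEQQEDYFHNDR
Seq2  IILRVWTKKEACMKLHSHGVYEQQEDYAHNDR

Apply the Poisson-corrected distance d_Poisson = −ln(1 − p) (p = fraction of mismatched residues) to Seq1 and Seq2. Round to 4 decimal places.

0.1335

The sequences differ at positions 5 (C/V), 11 (K/A), 20 (A/V), 28 (F/A).
p = 4/32 = 0.125000.
d = −ln(1 − 0.125000) = −ln(0.875000) = 0.1335.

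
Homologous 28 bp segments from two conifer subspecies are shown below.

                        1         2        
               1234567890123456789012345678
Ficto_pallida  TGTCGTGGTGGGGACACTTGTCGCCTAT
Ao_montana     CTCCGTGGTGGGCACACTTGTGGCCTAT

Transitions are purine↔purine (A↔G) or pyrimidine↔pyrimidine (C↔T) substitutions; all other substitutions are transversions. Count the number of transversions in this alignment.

The sequences differ at positions 1 (T/C, transition), 2 (G/T, transversion), 3 (T/C, transition), 13 (G/C, transversion), 22 (C/G, transversion).
Of the 5 differences, 2 transitions and 3 transversions, so the answer is 3.

3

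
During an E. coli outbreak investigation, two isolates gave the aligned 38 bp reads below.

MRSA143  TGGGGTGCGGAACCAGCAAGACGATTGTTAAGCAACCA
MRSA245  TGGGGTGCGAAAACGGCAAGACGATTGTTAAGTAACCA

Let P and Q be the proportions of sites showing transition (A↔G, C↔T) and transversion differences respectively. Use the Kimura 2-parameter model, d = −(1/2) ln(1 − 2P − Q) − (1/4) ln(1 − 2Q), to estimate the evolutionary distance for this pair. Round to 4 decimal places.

0.1153

Differing sites — 10:G/A (Ti); 13:C/A (Tv); 15:A/G (Ti); 33:C/T (Ti).
Of the 4 differences, 3 transitions and 1 transversion over 38 sites: P = 3/38 = 0.078947, Q = 1/38 = 0.026316.
d = −0.5·ln(0.815790) − 0.25·ln(0.947368) = −0.5·(-0.203598) − 0.25·(-0.054068) = 0.1153.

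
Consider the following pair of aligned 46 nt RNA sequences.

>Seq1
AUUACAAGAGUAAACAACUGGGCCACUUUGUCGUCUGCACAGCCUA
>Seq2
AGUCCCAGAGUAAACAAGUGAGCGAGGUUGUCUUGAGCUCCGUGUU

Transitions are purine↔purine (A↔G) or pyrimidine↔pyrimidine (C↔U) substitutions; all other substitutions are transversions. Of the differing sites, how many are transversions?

The sequences differ at positions 2 (U/G, transversion), 4 (A/C, transversion), 6 (A/C, transversion), 18 (C/G, transversion), 21 (G/A, transition), 24 (C/G, transversion), 26 (C/G, transversion), 27 (U/G, transversion), 33 (G/U, transversion), 35 (C/G, transversion), 36 (U/A, transversion), 39 (A/U, transversion), 41 (A/C, transversion), 43 (C/U, transition), 44 (C/G, transversion), 46 (A/U, transversion).
Of the 16 differences, 2 transitions and 14 transversions, so the answer is 14.

14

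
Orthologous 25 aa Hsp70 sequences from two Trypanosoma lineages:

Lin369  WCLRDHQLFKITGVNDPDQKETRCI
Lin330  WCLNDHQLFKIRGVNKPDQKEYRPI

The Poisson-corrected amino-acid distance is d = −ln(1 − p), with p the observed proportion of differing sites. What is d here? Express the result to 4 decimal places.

0.2231

Differing sites — 4:R/N; 12:T/R; 16:D/K; 22:T/Y; 24:C/P.
p = 5/25 = 0.200000.
d = −ln(1 − 0.200000) = −ln(0.800000) = 0.2231.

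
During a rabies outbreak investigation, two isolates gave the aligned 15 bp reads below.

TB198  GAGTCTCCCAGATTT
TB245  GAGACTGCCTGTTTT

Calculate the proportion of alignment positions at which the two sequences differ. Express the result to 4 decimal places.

Mismatches occur at site 4 (T/A), site 7 (C/G), site 10 (A/T), site 12 (A/T).
There are 4 differences over 15 sites, so p = 4/15 = 0.2667.

0.2667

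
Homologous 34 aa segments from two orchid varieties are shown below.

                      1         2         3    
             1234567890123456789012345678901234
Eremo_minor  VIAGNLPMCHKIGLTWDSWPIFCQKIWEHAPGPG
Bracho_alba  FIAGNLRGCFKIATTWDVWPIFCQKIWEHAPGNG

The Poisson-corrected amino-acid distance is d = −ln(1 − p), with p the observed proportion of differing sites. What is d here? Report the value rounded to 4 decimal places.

0.2683

Mismatches occur at site 1 (V↔F), site 7 (P↔R), site 8 (M↔G), site 10 (H↔F), site 13 (G↔A), site 14 (L↔T), site 18 (S↔V), site 33 (P↔N).
p = 8/34 = 0.235294.
d = −ln(1 − 0.235294) = −ln(0.764706) = 0.2683.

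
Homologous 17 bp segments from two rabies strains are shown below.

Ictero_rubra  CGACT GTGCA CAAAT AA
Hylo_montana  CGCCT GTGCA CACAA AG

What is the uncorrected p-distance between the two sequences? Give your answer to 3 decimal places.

The sequences differ at positions 3 (A/C), 13 (A/C), 15 (T/A), 17 (A/G).
There are 4 differences over 17 sites, so p = 4/17 = 0.235.

0.235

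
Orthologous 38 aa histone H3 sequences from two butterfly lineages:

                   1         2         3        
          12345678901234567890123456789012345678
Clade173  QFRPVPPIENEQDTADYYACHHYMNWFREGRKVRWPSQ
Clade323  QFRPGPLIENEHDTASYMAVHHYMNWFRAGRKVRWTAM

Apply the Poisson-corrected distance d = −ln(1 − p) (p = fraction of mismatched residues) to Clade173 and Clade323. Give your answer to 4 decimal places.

0.3054

Differing sites — 5:V/G; 7:P/L; 12:Q/H; 16:D/S; 18:Y/M; 20:C/V; 29:E/A; 36:P/T; 37:S/A; 38:Q/M.
p = 10/38 = 0.263158.
d = −ln(1 − 0.263158) = −ln(0.736842) = 0.3054.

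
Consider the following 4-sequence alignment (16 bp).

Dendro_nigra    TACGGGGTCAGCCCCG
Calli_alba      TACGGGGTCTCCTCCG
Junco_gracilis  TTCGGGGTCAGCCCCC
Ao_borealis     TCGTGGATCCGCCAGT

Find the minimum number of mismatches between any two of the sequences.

Pairwise Hamming distances:
  Dendro_nigra vs Calli_alba: 3
  Dendro_nigra vs Junco_gracilis: 2
  Dendro_nigra vs Ao_borealis: 8
  Calli_alba vs Junco_gracilis: 5
  Calli_alba vs Ao_borealis: 10
  Junco_gracilis vs Ao_borealis: 8
The smallest is 2, between Dendro_nigra and Junco_gracilis.

2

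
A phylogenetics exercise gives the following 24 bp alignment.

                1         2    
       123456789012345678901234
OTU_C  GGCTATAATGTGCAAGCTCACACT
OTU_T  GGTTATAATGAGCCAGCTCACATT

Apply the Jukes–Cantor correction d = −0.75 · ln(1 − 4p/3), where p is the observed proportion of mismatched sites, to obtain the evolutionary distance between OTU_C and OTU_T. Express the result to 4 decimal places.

0.1885

Mismatches occur at site 3 (C↔T), site 11 (T↔A), site 14 (A↔C), site 23 (C↔T).
p = 4/24 = 0.166667.
d = −0.75 · ln(1 − (4/3)·0.166667) = −0.75 · ln(0.777777) = −0.75 · (-0.251315) = 0.1885.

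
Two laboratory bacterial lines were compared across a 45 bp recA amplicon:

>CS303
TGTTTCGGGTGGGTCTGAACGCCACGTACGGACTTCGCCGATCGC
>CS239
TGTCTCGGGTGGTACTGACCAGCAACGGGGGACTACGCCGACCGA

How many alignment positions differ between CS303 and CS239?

14

Mismatches occur at site 4 (T→C), site 13 (G→T), site 14 (T→A), site 19 (A→C), site 21 (G→A), site 22 (C→G), site 25 (C→A), site 26 (G→C), site 27 (T→G), site 28 (A→G), site 29 (C→G), site 35 (T→A), site 42 (T→C), site 45 (C→A).
That gives 14 mismatches out of 45 aligned sites, so the Hamming distance is 14.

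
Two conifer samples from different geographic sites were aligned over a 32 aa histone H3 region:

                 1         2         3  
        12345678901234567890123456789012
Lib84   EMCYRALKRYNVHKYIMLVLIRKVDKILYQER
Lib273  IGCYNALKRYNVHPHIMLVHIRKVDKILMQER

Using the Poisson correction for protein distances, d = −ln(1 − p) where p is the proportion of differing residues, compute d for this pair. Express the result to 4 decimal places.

Mismatches occur at site 1 (E/I), site 2 (M/G), site 5 (R/N), site 14 (K/P), site 15 (Y/H), site 20 (L/H), site 29 (Y/M).
p = 7/32 = 0.218750.
d = −ln(1 − 0.218750) = −ln(0.781250) = 0.2469.

0.2469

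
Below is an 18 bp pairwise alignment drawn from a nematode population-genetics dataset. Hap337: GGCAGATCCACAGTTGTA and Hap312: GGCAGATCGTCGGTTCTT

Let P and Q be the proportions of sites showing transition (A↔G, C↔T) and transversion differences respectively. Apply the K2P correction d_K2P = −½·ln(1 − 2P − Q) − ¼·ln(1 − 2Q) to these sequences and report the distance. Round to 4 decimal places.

0.3497

Mismatches occur at site 9 (C↔G, transversion), site 10 (A↔T, transversion), site 12 (A↔G, transition), site 16 (G↔C, transversion), site 18 (A↔T, transversion).
Of the 5 differences, 1 transition and 4 transversions over 18 sites: P = 1/18 = 0.055556, Q = 4/18 = 0.222222.
d = −0.5·ln(0.666666) − 0.25·ln(0.555556) = −0.5·(-0.405466) − 0.25·(-0.587786) = 0.3497.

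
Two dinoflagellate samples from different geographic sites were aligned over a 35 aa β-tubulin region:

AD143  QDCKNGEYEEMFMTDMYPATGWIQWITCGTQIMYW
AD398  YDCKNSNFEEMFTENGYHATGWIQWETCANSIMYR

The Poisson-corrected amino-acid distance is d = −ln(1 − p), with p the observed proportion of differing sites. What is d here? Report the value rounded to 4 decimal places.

Mismatches occur at site 1 (Q/Y), site 6 (G/S), site 7 (E/N), site 8 (Y/F), site 13 (M/T), site 14 (T/E), site 15 (D/N), site 16 (M/G), site 18 (P/H), site 26 (I/E), site 29 (G/A), site 30 (T/N), site 31 (Q/S), site 35 (W/R).
p = 14/35 = 0.400000.
d = −ln(1 − 0.400000) = −ln(0.600000) = 0.5108.

0.5108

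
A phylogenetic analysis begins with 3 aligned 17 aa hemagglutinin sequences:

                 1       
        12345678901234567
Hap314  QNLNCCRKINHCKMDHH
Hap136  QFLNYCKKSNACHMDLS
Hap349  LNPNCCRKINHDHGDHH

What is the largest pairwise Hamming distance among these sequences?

11

Pairwise Hamming distances:
  Hap314 vs Hap136: 8
  Hap314 vs Hap349: 5
  Hap136 vs Hap349: 11
The largest is 11, between Hap136 and Hap349.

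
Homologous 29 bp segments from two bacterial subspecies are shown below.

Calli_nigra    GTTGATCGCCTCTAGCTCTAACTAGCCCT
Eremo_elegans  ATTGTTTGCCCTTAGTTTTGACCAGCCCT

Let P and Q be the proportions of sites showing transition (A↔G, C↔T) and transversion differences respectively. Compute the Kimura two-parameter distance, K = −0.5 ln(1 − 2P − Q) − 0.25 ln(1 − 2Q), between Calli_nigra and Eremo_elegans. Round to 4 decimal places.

Mismatches occur at site 1 (G↔A, transition), site 5 (A↔T, transversion), site 7 (C↔T, transition), site 11 (T↔C, transition), site 12 (C↔T, transition), site 16 (C↔T, transition), site 18 (C↔T, transition), site 20 (A↔G, transition), site 23 (T↔C, transition).
Of the 9 differences, 8 transitions and 1 transversion over 29 sites: P = 8/29 = 0.275862, Q = 1/29 = 0.034483.
d = −0.5·ln(0.413793) − 0.25·ln(0.931034) = −0.5·(-0.882389) − 0.25·(-0.071459) = 0.4591.

0.4591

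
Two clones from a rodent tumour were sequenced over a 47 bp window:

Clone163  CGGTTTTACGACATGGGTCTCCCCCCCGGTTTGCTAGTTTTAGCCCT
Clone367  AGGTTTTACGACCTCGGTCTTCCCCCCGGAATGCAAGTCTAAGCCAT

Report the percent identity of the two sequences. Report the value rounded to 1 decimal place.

The sequences differ at positions 1 (C/A), 13 (A/C), 15 (G/C), 21 (C/T), 30 (T/A), 31 (T/A), 35 (T/A), 39 (T/C), 41 (T/A), 46 (C/A).
37 of the 47 sites match, so the percent identity is 37/47 × 100 = 78.7%.

78.7%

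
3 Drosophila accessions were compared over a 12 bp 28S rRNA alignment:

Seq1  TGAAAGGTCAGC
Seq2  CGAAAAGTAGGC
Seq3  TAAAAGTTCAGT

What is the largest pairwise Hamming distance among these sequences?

Pairwise Hamming distances:
  Seq1 vs Seq2: 4
  Seq1 vs Seq3: 3
  Seq2 vs Seq3: 7
The largest is 7, between Seq2 and Seq3.

7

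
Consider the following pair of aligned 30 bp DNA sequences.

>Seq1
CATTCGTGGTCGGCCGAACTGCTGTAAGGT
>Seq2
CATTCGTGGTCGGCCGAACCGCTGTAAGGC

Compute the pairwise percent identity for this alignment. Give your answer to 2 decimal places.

Differing sites — 20:T/C; 30:T/C.
28 of the 30 sites match, so the percent identity is 28/30 × 100 = 93.33%.

93.33%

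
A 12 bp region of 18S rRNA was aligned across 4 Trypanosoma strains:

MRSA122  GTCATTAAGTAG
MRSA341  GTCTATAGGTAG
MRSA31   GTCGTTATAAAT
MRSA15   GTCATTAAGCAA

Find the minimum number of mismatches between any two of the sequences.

2

Pairwise Hamming distances:
  MRSA122 vs MRSA341: 3
  MRSA122 vs MRSA31: 5
  MRSA122 vs MRSA15: 2
  MRSA341 vs MRSA31: 6
  MRSA341 vs MRSA15: 5
  MRSA31 vs MRSA15: 5
The smallest is 2, between MRSA122 and MRSA15.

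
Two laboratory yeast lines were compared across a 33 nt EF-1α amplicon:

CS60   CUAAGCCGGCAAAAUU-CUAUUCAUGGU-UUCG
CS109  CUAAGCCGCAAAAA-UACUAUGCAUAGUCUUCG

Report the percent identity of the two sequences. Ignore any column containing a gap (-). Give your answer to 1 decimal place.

Excluding the 3 gap columns leaves 30 comparable sites.
Mismatches occur at site 9 (G→C), site 10 (C→A), site 22 (U→G), site 26 (G→A).
26 of the 30 comparable sites match, so the percent identity is 26/30 × 100 = 86.7%.

86.7%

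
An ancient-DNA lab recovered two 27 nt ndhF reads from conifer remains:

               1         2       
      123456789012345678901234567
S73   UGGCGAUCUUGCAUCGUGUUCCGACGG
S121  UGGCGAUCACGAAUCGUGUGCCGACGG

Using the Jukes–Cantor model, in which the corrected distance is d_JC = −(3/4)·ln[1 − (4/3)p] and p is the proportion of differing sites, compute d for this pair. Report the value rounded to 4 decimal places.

0.1650

Differing sites — 9:U/A; 10:U/C; 12:C/A; 20:U/G.
p = 4/27 = 0.148148.
d = −0.75 · ln(1 − (4/3)·0.148148) = −0.75 · ln(0.802469) = −0.75 · (-0.220062) = 0.1650.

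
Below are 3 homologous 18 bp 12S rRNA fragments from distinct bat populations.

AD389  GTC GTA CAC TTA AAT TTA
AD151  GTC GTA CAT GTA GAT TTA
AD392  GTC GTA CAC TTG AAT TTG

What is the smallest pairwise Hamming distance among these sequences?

2

Pairwise Hamming distances:
  AD389 vs AD151: 3
  AD389 vs AD392: 2
  AD151 vs AD392: 5
The smallest is 2, between AD389 and AD392.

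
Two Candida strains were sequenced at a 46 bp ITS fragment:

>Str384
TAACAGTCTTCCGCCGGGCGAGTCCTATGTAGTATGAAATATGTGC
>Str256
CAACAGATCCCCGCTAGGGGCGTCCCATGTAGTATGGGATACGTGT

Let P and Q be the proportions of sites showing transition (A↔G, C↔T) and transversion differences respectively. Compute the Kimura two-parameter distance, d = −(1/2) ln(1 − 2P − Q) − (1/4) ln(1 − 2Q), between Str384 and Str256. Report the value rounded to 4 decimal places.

0.4270

Differing sites — 1:T/C (Ti); 7:T/A (Tv); 8:C/T (Ti); 9:T/C (Ti); 10:T/C (Ti); 15:C/T (Ti); 16:G/A (Ti); 19:C/G (Tv); 21:A/C (Tv); 26:T/C (Ti); 37:A/G (Ti); 38:A/G (Ti); 42:T/C (Ti); 46:C/T (Ti).
Of the 14 differences, 11 transitions and 3 transversions over 46 sites: P = 11/46 = 0.239130, Q = 3/46 = 0.065217.
d = −0.5·ln(0.456523) − 0.25·ln(0.869566) = −0.5·(-0.784116) − 0.25·(-0.139761) = 0.4270.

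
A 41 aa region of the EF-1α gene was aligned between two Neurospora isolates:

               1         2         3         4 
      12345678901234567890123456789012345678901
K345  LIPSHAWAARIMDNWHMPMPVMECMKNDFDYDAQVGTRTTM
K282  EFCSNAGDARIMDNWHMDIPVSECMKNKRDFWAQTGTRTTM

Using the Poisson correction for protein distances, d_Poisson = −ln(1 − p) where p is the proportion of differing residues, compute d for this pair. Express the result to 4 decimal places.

Mismatches occur at site 1 (L/E), site 2 (I/F), site 3 (P/C), site 5 (H/N), site 7 (W/G), site 8 (A/D), site 18 (P/D), site 19 (M/I), site 22 (M/S), site 28 (D/K), site 29 (F/R), site 31 (Y/F), site 32 (D/W), site 35 (V/T).
p = 14/41 = 0.341463.
d = −ln(1 − 0.341463) = −ln(0.658537) = 0.4177.

0.4177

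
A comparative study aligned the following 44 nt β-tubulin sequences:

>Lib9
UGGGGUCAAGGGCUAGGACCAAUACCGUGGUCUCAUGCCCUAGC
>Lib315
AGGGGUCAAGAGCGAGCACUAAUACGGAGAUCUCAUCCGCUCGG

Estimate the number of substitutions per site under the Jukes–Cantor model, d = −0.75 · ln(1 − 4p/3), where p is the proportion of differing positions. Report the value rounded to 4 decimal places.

0.3390

Differing sites — 1:U/A; 11:G/A; 14:U/G; 17:G/C; 20:C/U; 26:C/G; 28:U/A; 30:G/A; 37:G/C; 39:C/G; 42:A/C; 44:C/G.
p = 12/44 = 0.272727.
d = −0.75 · ln(1 − (4/3)·0.272727) = −0.75 · ln(0.636364) = −0.75 · (-0.451985) = 0.3390.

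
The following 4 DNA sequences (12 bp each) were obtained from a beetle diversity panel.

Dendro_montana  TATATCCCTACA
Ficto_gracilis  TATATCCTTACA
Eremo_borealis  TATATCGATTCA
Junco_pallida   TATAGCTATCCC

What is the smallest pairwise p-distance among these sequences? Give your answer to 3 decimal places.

Pairwise Hamming distances:
  Dendro_montana vs Ficto_gracilis: 1
  Dendro_montana vs Eremo_borealis: 3
  Dendro_montana vs Junco_pallida: 5
  Ficto_gracilis vs Eremo_borealis: 3
  Ficto_gracilis vs Junco_pallida: 5
  Eremo_borealis vs Junco_pallida: 4
The smallest is 1 mismatch, between Dendro_montana and Ficto_gracilis; p = 1/12 = 0.083.

0.083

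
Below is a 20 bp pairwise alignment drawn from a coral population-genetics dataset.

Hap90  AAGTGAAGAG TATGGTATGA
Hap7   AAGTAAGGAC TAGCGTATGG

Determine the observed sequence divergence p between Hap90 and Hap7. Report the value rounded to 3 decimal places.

0.300

Mismatches occur at site 5 (G/A), site 7 (A/G), site 10 (G/C), site 13 (T/G), site 14 (G/C), site 20 (A/G).
There are 6 differences over 20 sites, so p = 6/20 = 0.300.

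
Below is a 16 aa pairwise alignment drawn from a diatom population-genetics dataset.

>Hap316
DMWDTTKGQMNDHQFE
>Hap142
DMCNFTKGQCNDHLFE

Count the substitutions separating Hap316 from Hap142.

5

Mismatches occur at site 3 (W/C), site 4 (D/N), site 5 (T/F), site 10 (M/C), site 14 (Q/L).
That gives 5 mismatches out of 16 aligned sites, so the Hamming distance is 5.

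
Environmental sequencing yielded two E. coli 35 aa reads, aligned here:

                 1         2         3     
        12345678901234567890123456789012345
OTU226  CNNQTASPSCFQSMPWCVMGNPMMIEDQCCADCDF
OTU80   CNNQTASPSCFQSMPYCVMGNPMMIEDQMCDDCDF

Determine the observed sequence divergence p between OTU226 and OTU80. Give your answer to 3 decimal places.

0.086

Mismatches occur at site 16 (W/Y), site 29 (C/M), site 31 (A/D).
There are 3 differences over 35 sites, so p = 3/35 = 0.086.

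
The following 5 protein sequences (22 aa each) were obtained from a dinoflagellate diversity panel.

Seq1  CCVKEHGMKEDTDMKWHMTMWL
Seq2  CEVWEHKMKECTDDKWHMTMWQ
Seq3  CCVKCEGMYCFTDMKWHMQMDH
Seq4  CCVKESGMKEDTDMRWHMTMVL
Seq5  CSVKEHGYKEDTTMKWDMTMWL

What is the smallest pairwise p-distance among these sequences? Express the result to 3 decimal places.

0.136

Pairwise Hamming distances:
  Seq1 vs Seq2: 6
  Seq1 vs Seq3: 8
  Seq1 vs Seq4: 3
  Seq1 vs Seq5: 4
  Seq2 vs Seq3: 12
  Seq2 vs Seq4: 9
  Seq2 vs Seq5: 9
  Seq3 vs Seq4: 9
  Seq3 vs Seq5: 12
  Seq4 vs Seq5: 7
The smallest is 3 mismatches, between Seq1 and Seq4; p = 3/22 = 0.136.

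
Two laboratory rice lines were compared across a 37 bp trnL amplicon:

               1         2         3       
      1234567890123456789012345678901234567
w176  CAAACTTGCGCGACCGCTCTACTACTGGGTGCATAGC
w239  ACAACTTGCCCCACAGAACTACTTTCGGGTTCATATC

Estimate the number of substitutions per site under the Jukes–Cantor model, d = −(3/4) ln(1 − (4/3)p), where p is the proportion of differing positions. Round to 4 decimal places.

Mismatches occur at site 1 (C/A), site 2 (A/C), site 10 (G/C), site 12 (G/C), site 15 (C/A), site 17 (C/A), site 18 (T/A), site 24 (A/T), site 25 (C/T), site 26 (T/C), site 31 (G/T), site 36 (G/T).
p = 12/37 = 0.324324.
d = −0.75 · ln(1 − (4/3)·0.324324) = −0.75 · ln(0.567568) = −0.75 · (-0.566395) = 0.4248.

0.4248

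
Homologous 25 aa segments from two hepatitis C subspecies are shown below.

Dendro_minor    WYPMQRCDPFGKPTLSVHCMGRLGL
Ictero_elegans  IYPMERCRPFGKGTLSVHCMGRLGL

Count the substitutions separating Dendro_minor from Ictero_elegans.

Mismatches occur at site 1 (W→I), site 5 (Q→E), site 8 (D→R), site 13 (P→G).
That gives 4 mismatches out of 25 aligned sites, so the Hamming distance is 4.

4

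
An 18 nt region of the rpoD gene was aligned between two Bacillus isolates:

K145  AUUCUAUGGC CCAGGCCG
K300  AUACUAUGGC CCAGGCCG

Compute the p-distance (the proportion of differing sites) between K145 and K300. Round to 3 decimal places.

0.056

The sequences differ at position 3 (U/A).
There are 1 differences over 18 sites, so p = 1/18 = 0.056.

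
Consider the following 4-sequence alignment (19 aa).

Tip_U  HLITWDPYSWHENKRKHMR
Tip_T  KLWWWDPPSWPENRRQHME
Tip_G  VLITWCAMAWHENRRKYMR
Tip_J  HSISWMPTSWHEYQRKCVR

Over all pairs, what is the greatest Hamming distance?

13

Pairwise Hamming distances:
  Tip_U vs Tip_T: 8
  Tip_U vs Tip_G: 7
  Tip_U vs Tip_J: 8
  Tip_T vs Tip_G: 11
  Tip_T vs Tip_J: 13
  Tip_G vs Tip_J: 11
The largest is 13, between Tip_T and Tip_J.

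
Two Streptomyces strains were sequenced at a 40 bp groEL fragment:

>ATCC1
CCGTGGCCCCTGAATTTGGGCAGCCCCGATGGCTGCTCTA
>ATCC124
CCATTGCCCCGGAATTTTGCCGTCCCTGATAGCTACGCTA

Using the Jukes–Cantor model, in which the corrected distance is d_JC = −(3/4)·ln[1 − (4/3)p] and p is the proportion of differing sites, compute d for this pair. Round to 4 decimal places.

Differing sites — 3:G/A; 5:G/T; 11:T/G; 18:G/T; 20:G/C; 22:A/G; 23:G/T; 27:C/T; 31:G/A; 35:G/A; 37:T/G.
p = 11/40 = 0.275000.
d = −0.75 · ln(1 − (4/3)·0.275000) = −0.75 · ln(0.633333) = −0.75 · (-0.456759) = 0.3426.

0.3426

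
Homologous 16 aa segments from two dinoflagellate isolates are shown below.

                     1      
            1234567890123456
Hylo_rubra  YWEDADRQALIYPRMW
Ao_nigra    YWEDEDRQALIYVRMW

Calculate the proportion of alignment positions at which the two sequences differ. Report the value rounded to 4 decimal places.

0.1250

Differing sites — 5:A/E; 13:P/V.
There are 2 differences over 16 sites, so p = 2/16 = 0.1250.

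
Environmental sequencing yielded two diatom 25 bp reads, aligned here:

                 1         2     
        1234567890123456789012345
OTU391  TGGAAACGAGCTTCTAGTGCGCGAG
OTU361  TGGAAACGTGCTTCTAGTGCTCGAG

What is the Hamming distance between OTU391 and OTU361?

The sequences differ at positions 9 (A/T), 21 (G/T).
That gives 2 mismatches out of 25 aligned sites, so the Hamming distance is 2.

2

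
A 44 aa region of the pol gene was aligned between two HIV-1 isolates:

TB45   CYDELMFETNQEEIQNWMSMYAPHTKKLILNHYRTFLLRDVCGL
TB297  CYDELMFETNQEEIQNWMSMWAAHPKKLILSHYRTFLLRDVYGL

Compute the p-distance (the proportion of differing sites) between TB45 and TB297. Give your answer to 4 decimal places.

0.1136

Mismatches occur at site 21 (Y/W), site 23 (P/A), site 25 (T/P), site 31 (N/S), site 42 (C/Y).
There are 5 differences over 44 sites, so p = 5/44 = 0.1136.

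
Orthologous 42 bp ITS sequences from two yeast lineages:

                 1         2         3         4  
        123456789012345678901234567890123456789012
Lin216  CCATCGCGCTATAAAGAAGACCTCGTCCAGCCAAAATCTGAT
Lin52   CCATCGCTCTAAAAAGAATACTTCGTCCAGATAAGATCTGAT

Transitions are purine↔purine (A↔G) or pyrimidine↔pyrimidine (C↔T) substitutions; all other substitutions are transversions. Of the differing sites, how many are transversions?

The sequences differ at positions 8 (G/T, transversion), 12 (T/A, transversion), 19 (G/T, transversion), 22 (C/T, transition), 31 (C/A, transversion), 32 (C/T, transition), 35 (A/G, transition).
Of the 7 differences, 3 transitions and 4 transversions, so the answer is 4.

4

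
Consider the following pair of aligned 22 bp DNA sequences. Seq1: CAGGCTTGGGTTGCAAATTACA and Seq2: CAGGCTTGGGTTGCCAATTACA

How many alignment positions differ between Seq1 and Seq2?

1

A single mismatch occurs at site 15 (A↔C).
That gives 1 mismatch out of 22 aligned sites, so the Hamming distance is 1.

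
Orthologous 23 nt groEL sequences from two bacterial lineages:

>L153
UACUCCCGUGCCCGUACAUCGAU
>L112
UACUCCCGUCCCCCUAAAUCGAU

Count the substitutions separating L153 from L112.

The sequences differ at positions 10 (G/C), 14 (G/C), 17 (C/A).
That gives 3 mismatches out of 23 aligned sites, so the Hamming distance is 3.

3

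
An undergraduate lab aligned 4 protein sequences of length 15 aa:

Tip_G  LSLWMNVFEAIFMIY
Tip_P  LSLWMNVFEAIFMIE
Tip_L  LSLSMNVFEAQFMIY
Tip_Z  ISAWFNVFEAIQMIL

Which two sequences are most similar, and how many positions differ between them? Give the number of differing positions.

Pairwise Hamming distances:
  Tip_G vs Tip_P: 1
  Tip_G vs Tip_L: 2
  Tip_G vs Tip_Z: 5
  Tip_P vs Tip_L: 3
  Tip_P vs Tip_Z: 5
  Tip_L vs Tip_Z: 7
The smallest is 1, between Tip_G and Tip_P.

1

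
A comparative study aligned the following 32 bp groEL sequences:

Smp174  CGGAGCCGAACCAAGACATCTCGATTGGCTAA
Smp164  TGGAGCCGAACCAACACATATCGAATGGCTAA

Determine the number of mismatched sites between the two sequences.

4

Mismatches occur at site 1 (C/T), site 15 (G/C), site 20 (C/A), site 25 (T/A).
That gives 4 mismatches out of 32 aligned sites, so the Hamming distance is 4.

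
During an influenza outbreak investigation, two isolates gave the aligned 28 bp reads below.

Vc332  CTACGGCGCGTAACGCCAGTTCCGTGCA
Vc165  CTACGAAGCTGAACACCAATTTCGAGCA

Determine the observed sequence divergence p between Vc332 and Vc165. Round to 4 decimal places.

0.2857

Differing sites — 6:G/A; 7:C/A; 10:G/T; 11:T/G; 15:G/A; 19:G/A; 22:C/T; 25:T/A.
There are 8 differences over 28 sites, so p = 8/28 = 0.2857.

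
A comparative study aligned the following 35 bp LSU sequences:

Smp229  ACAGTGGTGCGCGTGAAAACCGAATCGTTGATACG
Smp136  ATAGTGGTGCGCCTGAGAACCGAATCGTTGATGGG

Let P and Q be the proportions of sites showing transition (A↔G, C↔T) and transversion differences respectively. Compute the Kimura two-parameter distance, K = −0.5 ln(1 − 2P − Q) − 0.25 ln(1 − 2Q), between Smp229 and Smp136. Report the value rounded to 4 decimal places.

0.1601

Mismatches occur at site 2 (C/T, transition), site 13 (G/C, transversion), site 17 (A/G, transition), site 33 (A/G, transition), site 34 (C/G, transversion).
Of the 5 differences, 3 transitions and 2 transversions over 35 sites: P = 3/35 = 0.085714, Q = 2/35 = 0.057143.
d = −0.5·ln(0.771429) − 0.25·ln(0.885714) = −0.5·(-0.259511) − 0.25·(-0.121361) = 0.1601.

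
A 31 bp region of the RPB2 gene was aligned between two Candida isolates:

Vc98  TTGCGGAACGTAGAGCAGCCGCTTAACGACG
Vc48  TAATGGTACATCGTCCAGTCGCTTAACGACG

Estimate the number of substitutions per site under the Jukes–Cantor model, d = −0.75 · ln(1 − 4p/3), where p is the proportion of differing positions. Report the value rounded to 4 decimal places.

Mismatches occur at site 2 (T/A), site 3 (G/A), site 4 (C/T), site 7 (A/T), site 10 (G/A), site 12 (A/C), site 14 (A/T), site 15 (G/C), site 19 (C/T).
p = 9/31 = 0.290323.
d = −0.75 · ln(1 − (4/3)·0.290323) = −0.75 · ln(0.612903) = −0.75 · (-0.489549) = 0.3672.

0.3672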